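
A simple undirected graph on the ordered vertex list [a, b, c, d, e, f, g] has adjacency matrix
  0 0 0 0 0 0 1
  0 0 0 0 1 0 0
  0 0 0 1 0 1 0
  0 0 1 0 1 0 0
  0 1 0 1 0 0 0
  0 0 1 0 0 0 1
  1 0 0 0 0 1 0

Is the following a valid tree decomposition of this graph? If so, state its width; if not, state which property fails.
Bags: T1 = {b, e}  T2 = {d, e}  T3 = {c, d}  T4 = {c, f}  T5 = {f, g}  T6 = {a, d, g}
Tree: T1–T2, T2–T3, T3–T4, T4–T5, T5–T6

No — bags containing vertex d are not connected in the tree.

A tree decomposition must satisfy three properties: every vertex lies in some bag; for every edge, both endpoints lie together in some bag; and for every vertex, the bags containing it form a connected subtree. Here bags containing vertex d are not connected in the tree, so the decomposition is invalid.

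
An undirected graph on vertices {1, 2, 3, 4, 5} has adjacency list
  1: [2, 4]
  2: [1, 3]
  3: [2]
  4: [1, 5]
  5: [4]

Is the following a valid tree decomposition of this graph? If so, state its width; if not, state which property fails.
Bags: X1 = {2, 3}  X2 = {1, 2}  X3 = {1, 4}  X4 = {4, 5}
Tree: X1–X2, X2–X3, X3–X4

Checking the three conditions: (i) the bags cover all of {1, 2, 3, 4, 5}; (ii) for each edge, some bag contains both endpoints; (iii) the bags containing any fixed vertex form a subtree. All hold, so the decomposition is valid with width 2 − 1 = 1.

Yes; width 1.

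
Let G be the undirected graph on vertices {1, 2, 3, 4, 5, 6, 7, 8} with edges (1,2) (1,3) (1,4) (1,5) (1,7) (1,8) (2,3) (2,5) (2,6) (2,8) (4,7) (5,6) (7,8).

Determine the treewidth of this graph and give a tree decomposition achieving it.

Every bag has size at most 3, so the width is 3 − 1 = 2 and tw(G) ≤ 2. For the lower bound, the 3 vertices {1, 2, 8} are pairwise adjacent, and any tree decomposition puts a clique entirely inside one bag — forcing width ≥ 2. Therefore the treewidth is 2.

Treewidth 2.
One such decomposition:
Bags: B1 = {1, 7, 8}  B2 = {1, 2, 8}  B3 = {1, 2, 5}  B4 = {2, 5, 6}  B5 = {1, 2, 3}  B6 = {1, 4, 7}
Tree: B1–B2, B2–B3, B3–B4, B3–B5, B1–B6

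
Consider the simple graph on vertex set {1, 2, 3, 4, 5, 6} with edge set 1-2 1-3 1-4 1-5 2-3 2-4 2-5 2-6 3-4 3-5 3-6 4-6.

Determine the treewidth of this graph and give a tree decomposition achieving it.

Treewidth 3.
Bags: B1 = {1, 2, 3, 4}  B2 = {2, 3, 4, 6}  B3 = {1, 2, 3, 5}
Tree: B1–B2, B1–B3

The largest bag has 4 vertices, giving width 3; this decomposition certifies tw(G) ≤ 3. On the other hand G contains the 4-clique {1, 2, 3, 4}. A clique must lie in a single bag of any decomposition, so no decomposition can have width below 3. Therefore the treewidth is 3.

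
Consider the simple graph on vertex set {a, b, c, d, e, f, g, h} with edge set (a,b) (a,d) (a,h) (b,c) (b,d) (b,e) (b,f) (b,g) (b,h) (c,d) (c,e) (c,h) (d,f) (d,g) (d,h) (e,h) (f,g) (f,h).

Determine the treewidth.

A width-3 tree decomposition is:
Bags: B1 = {b, d, f, h}  B2 = {a, b, d, h}  B3 = {b, c, d, h}  B4 = {b, d, f, g}  B5 = {b, c, e, h}
Tree: B1–B2, B2–B3, B1–B4, B3–B5
Each bag holds 4 vertices, so the decomposition has width 3, which upper-bounds the treewidth. For the lower bound, the 4 vertices {b, d, f, g} are pairwise adjacent, and any tree decomposition puts a clique entirely inside one bag — forcing width ≥ 3. Hence tw(G) = 3 exactly.

3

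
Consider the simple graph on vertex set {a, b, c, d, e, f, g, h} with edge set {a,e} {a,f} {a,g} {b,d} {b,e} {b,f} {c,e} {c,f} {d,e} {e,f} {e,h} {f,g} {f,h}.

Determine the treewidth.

2

A width-2 tree decomposition is:
Bags: B1 = {b, e, f}  B2 = {c, e, f}  B3 = {e, f, h}  B4 = {b, d, e}  B5 = {a, e, f}  B6 = {a, f, g}
Tree: B1–B2, B2–B3, B1–B4, B3–B5, B5–B6
Every bag has size at most 3, so the width is 3 − 1 = 2 and tw(G) ≤ 2. On the other hand G contains the 3-clique {b, d, e}. A clique must lie in a single bag of any decomposition, so no decomposition can have width below 2. Hence tw(G) = 2 exactly.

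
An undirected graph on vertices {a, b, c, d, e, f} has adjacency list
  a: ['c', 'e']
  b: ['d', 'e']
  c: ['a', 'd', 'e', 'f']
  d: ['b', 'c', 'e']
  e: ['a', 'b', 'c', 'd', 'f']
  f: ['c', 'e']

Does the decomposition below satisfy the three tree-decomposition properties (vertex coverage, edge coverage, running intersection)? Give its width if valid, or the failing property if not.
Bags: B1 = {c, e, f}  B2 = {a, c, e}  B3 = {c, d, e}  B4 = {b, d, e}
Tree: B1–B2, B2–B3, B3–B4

Yes; width 2.

Vertex coverage: the bags together contain {a, b, c, d, e, f}, the full vertex set. Edge coverage: each edge of G has both endpoints in at least one bag. Running intersection: for every vertex, the bags containing it form a connected subtree. All three properties hold, so this is a valid tree decomposition of width max|bag| − 1 = 2, and hence tw(G) ≤ 2.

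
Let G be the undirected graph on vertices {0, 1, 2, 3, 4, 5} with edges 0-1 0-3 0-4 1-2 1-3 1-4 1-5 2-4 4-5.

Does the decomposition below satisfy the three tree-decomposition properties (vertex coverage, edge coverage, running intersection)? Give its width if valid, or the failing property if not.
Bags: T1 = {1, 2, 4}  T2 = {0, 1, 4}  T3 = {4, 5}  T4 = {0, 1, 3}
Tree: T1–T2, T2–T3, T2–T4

No — edge (1,5) lies in no bag.

A tree decomposition must satisfy three properties: every vertex lies in some bag; for every edge, both endpoints lie together in some bag; and for every vertex, the bags containing it form a connected subtree. Here edge (1,5) lies in no bag, so the decomposition is invalid.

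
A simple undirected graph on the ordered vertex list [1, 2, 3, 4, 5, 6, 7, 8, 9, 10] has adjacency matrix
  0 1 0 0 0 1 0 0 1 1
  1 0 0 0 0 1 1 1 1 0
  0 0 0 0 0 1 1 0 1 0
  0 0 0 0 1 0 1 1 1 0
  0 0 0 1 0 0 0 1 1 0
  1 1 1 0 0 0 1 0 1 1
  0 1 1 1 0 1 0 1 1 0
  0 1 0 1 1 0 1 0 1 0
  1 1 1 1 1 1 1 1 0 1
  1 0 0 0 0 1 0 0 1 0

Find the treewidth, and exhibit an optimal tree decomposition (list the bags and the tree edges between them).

Treewidth 3.
One such decomposition:
Bags: B1 = {1, 2, 6, 9}  B2 = {1, 6, 9, 10}  B3 = {2, 6, 7, 9}  B4 = {2, 7, 8, 9}  B5 = {4, 7, 8, 9}  B6 = {4, 5, 8, 9}  B7 = {3, 6, 7, 9}
Tree: B1–B2, B1–B3, B3–B4, B4–B5, B5–B6, B3–B7

The largest bag has 4 vertices, giving width 3; this decomposition certifies tw(G) ≤ 3. For the lower bound, the 4 vertices {2, 7, 8, 9} are pairwise adjacent, and any tree decomposition puts a clique entirely inside one bag — forcing width ≥ 3. The upper and lower bounds meet at 3, so that is the treewidth.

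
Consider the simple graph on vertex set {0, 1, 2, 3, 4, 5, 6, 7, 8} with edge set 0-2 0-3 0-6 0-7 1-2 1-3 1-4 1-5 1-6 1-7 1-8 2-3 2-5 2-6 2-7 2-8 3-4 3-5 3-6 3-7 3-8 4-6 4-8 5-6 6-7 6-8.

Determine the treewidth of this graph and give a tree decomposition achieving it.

Every bag has size at most 5, so the width is 5 − 1 = 4 and tw(G) ≤ 4. On the other hand G contains the 5-clique {0, 2, 3, 6, 7}. A clique must lie in a single bag of any decomposition, so no decomposition can have width below 4. Hence tw(G) = 4 exactly.

Treewidth 4.
One optimal decomposition is:
Bags: B1 = {1, 2, 3, 6, 8}  B2 = {1, 3, 4, 6, 8}  B3 = {1, 2, 3, 6, 7}  B4 = {0, 2, 3, 6, 7}  B5 = {1, 2, 3, 5, 6}
Tree: B1–B2, B1–B3, B3–B4, B1–B5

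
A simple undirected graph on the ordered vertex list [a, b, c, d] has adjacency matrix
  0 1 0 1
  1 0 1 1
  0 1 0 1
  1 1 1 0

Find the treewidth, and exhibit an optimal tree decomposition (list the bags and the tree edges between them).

The largest bag has 3 vertices, giving width 2; this decomposition certifies tw(G) ≤ 2. For the lower bound, the 3 vertices {b, c, d} are pairwise adjacent, and any tree decomposition puts a clique entirely inside one bag — forcing width ≥ 2. Therefore the treewidth is 2.

Treewidth 2.
One such decomposition:
Bags: B1 = {a, b, d}  B2 = {b, c, d}
Tree: B1–B2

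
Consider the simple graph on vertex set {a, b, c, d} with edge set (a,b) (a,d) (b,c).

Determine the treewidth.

A width-1 tree decomposition is:
Bags: B1 = {b, c}  B2 = {a, b}  B3 = {a, d}
Tree: B1–B2, B2–B3
Each bag holds 2 vertices, so the decomposition has width 1, which upper-bounds the treewidth. Since G has at least one edge (e.g. c–b), it is not an edgeless graph, so tw(G) ≥ 1. Hence tw(G) = 1 exactly.

1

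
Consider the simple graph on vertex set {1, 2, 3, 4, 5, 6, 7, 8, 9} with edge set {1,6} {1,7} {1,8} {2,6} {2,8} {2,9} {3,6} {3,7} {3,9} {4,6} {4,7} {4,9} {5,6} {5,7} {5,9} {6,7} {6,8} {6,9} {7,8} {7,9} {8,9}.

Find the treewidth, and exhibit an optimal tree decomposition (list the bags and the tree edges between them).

Every bag has size at most 4, so the width is 4 − 1 = 3 and tw(G) ≤ 3. For the lower bound, the 4 vertices {2, 6, 8, 9} are pairwise adjacent, and any tree decomposition puts a clique entirely inside one bag — forcing width ≥ 3. Combining the bounds, tw(G) = 3.

Treewidth 3.
One such decomposition:
Bags: B1 = {6, 7, 8, 9}  B2 = {3, 6, 7, 9}  B3 = {1, 6, 7, 8}  B4 = {5, 6, 7, 9}  B5 = {4, 6, 7, 9}  B6 = {2, 6, 8, 9}
Tree: B1–B2, B1–B3, B1–B4, B4–B5, B1–B6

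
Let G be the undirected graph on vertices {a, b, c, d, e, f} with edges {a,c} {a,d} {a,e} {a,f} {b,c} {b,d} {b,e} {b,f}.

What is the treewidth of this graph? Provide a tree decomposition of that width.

Each bag holds 3 vertices, so the decomposition has width 2, which upper-bounds the treewidth. The edges c–a–e–b–c form a cycle, so G is not a tree and its treewidth is at least 2. Therefore the treewidth is 2.

Treewidth 2.
One optimal decomposition is:
Bags: B1 = {a, b, c}  B2 = {a, b, e}  B3 = {a, b, f}  B4 = {a, b, d}
Tree: B1–B2, B2–B3, B3–B4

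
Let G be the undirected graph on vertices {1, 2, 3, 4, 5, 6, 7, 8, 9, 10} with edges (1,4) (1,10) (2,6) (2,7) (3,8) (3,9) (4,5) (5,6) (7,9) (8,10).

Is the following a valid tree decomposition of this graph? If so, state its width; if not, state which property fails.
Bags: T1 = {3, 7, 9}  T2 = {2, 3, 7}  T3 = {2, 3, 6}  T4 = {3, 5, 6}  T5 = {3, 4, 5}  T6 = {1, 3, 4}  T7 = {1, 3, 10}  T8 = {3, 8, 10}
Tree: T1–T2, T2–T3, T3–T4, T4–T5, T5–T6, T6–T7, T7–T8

Checking the three conditions: (i) the bags cover all of {1, 2, 3, 4, 5, 6, 7, 8, 9, 10}; (ii) for each edge, some bag contains both endpoints; (iii) the bags containing any fixed vertex form a subtree. All hold, so the decomposition is valid with width 3 − 1 = 2.

Yes; width 2.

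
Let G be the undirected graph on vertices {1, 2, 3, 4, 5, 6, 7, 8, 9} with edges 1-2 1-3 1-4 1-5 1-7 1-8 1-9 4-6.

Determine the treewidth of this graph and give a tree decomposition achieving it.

Treewidth 1.
One such decomposition:
Bags: B1 = {1, 9}  B2 = {1, 4}  B3 = {4, 6}  B4 = {1, 8}  B5 = {1, 2}  B6 = {1, 5}  B7 = {1, 7}  B8 = {1, 3}
Tree: B1–B2, B2–B3, B2–B4, B1–B5, B4–B6, B2–B7, B4–B8

Each bag holds 2 vertices, so the decomposition has width 1, which upper-bounds the treewidth. G has an edge, so its treewidth is at least 1. Therefore the treewidth is 1.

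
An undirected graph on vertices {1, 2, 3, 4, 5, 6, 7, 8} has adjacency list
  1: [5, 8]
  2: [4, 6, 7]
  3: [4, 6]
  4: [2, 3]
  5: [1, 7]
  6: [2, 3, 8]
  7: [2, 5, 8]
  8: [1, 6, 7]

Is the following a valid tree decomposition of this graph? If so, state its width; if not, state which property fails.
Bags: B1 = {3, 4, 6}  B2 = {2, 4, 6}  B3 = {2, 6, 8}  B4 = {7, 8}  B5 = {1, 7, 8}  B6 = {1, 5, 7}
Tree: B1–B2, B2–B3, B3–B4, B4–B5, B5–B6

No — edge (2,7) lies in no bag.

A tree decomposition must satisfy three properties: every vertex lies in some bag; for every edge, both endpoints lie together in some bag; and for every vertex, the bags containing it form a connected subtree. Here edge (2,7) lies in no bag, so the decomposition is invalid.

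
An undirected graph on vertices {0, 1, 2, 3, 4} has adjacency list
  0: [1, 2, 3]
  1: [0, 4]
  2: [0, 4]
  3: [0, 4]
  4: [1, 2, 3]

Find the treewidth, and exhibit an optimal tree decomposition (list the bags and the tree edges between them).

The largest bag has 3 vertices, giving width 2; this decomposition certifies tw(G) ≤ 2. For the lower bound, G contains the cycle 4–3–0–2–4, so G is not a forest; only forests have treewidth ≤ 1, hence tw(G) ≥ 2. Therefore the treewidth is 2.

Treewidth 2.
One such decomposition:
Bags: B1 = {0, 3, 4}  B2 = {0, 2, 4}  B3 = {0, 1, 4}
Tree: B1–B2, B2–B3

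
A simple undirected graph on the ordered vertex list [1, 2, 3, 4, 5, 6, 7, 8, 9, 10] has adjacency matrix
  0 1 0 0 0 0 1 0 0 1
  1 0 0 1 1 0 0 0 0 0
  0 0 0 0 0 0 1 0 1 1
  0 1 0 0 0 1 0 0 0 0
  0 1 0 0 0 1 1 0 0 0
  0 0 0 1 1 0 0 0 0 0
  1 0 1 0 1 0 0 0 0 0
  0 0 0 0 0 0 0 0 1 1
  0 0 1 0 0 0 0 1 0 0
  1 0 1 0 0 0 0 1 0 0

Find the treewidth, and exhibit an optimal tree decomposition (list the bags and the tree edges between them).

The largest bag has 3 vertices, giving width 2; this decomposition certifies tw(G) ≤ 2. For the lower bound, G contains the cycle 8–9–3–10–8, so G is not a forest; only forests have treewidth ≤ 1, hence tw(G) ≥ 2. The upper and lower bounds meet at 2, so that is the treewidth.

Treewidth 2.
One optimal decomposition is:
Bags: B1 = {8, 9, 10}  B2 = {3, 9, 10}  B3 = {1, 3, 10}  B4 = {1, 3, 7}  B5 = {1, 2, 7}  B6 = {2, 5, 7}  B7 = {2, 4, 5}  B8 = {4, 5, 6}
Tree: B1–B2, B2–B3, B3–B4, B4–B5, B5–B6, B6–B7, B7–B8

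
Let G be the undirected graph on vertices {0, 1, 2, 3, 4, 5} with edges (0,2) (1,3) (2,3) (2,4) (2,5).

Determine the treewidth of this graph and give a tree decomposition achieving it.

Treewidth 1.
One such decomposition:
Bags: B1 = {2, 3}  B2 = {2, 4}  B3 = {0, 2}  B4 = {1, 3}  B5 = {2, 5}
Tree: B1–B2, B1–B3, B1–B4, B1–B5

Every bag has size at most 2, so the width is 2 − 1 = 1 and tw(G) ≤ 1. G has an edge, so its treewidth is at least 1. Combining the bounds, tw(G) = 1.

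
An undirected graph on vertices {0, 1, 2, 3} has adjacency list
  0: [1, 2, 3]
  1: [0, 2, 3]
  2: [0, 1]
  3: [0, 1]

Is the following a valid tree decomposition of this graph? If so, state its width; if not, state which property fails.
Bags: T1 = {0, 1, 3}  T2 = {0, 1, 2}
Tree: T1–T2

Yes; width 2.

Vertex coverage: the bags together contain {0, 1, 2, 3}, the full vertex set. Edge coverage: each edge of G has both endpoints in at least one bag. Running intersection: for every vertex, the bags containing it form a connected subtree. All three properties hold, so this is a valid tree decomposition of width max|bag| − 1 = 2, and hence tw(G) ≤ 2.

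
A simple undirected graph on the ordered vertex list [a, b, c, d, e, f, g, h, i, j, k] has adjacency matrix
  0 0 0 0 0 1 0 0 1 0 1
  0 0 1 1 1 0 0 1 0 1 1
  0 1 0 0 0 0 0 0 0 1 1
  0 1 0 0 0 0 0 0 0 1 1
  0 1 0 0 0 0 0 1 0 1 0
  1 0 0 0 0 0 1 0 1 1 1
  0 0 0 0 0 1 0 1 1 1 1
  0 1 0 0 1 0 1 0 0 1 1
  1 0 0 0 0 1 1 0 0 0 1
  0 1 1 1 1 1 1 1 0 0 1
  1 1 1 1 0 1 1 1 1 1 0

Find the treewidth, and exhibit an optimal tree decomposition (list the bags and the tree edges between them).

Treewidth 3.
One such decomposition:
Bags: B1 = {b, h, j, k}  B2 = {g, h, j, k}  B3 = {b, d, j, k}  B4 = {b, e, h, j}  B5 = {f, g, j, k}  B6 = {f, g, i, k}  B7 = {b, c, j, k}  B8 = {a, f, i, k}
Tree: B1–B2, B1–B3, B1–B4, B2–B5, B5–B6, B3–B7, B6–B8

Each bag holds 4 vertices, so the decomposition has width 3, which upper-bounds the treewidth. On the other hand G contains the 4-clique {b, e, h, j}. A clique must lie in a single bag of any decomposition, so no decomposition can have width below 3. Combining the bounds, tw(G) = 3.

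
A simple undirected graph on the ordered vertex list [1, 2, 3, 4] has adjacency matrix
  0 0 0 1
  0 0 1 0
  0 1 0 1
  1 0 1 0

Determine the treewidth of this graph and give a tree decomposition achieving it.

Every bag has size at most 2, so the width is 2 − 1 = 1 and tw(G) ≤ 1. Any graph with an edge has treewidth ≥ 1, and G has the edge 2–3. The upper and lower bounds meet at 1, so that is the treewidth.

Treewidth 1.
One such decomposition:
Bags: B1 = {2, 3}  B2 = {3, 4}  B3 = {1, 4}
Tree: B1–B2, B2–B3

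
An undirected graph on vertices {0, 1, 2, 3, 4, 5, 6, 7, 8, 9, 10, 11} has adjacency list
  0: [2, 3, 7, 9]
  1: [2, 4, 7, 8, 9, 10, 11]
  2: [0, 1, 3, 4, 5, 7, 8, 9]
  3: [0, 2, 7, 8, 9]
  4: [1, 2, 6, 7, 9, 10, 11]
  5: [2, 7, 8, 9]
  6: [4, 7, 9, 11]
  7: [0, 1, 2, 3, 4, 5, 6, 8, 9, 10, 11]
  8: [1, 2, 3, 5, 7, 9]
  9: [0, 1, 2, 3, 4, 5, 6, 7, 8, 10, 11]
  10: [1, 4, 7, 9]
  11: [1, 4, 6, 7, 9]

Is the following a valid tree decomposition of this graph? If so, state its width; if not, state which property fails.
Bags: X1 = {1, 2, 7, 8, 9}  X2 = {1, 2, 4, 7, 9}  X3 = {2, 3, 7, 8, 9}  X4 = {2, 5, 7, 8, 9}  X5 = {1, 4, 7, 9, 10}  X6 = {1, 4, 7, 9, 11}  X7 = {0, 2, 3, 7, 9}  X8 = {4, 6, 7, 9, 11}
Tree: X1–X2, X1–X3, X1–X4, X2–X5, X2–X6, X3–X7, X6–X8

Yes; width 4.

Checking the three conditions: (i) the bags cover all of {0, 1, 2, 3, 4, 5, 6, 7, 8, 9, 10, 11}; (ii) for each edge, some bag contains both endpoints; (iii) the bags containing any fixed vertex form a subtree. All hold, so the decomposition is valid with width 5 − 1 = 4.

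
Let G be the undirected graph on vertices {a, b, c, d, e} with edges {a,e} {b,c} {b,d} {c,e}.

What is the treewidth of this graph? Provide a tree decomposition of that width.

Treewidth 1.
Bags: B1 = {a, e}  B2 = {c, e}  B3 = {b, c}  B4 = {b, d}
Tree: B1–B2, B2–B3, B3–B4

The largest bag has 2 vertices, giving width 1; this decomposition certifies tw(G) ≤ 1. Any graph with an edge has treewidth ≥ 1, and G has the edge a–e. Therefore the treewidth is 1.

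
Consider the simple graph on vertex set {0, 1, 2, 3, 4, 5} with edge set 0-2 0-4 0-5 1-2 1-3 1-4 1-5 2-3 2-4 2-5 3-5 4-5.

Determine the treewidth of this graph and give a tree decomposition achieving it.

Treewidth 3.
One such decomposition:
Bags: B1 = {1, 2, 3, 5}  B2 = {1, 2, 4, 5}  B3 = {0, 2, 4, 5}
Tree: B1–B2, B2–B3

The largest bag has 4 vertices, giving width 3; this decomposition certifies tw(G) ≤ 3. Conversely, {0, 2, 4, 5} is a clique of size 4, and the vertices of any clique must share a bag in every tree decomposition; so some bag has ≥ 4 vertices and tw(G) ≥ 3. Hence tw(G) = 3 exactly.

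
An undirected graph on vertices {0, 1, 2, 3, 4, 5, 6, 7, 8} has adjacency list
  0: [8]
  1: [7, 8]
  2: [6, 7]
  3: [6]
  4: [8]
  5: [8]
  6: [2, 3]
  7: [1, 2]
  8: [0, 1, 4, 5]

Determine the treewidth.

1

A width-1 tree decomposition is:
Bags: B1 = {1, 7}  B2 = {2, 7}  B3 = {2, 6}  B4 = {1, 8}  B5 = {0, 8}  B6 = {4, 8}  B7 = {5, 8}  B8 = {3, 6}
Tree: B1–B2, B2–B3, B1–B4, B4–B5, B4–B6, B6–B7, B3–B8
Each bag holds 2 vertices, so the decomposition has width 1, which upper-bounds the treewidth. G has an edge, so its treewidth is at least 1. Combining the bounds, tw(G) = 1.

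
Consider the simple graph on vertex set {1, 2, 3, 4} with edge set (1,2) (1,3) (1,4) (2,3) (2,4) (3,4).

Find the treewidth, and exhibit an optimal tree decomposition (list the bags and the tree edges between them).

With just one bag of size 4, the width is 4 − 1 = 3, so tw(G) ≤ 3. On the other hand G contains the 4-clique {1, 2, 3, 4}. A clique must lie in a single bag of any decomposition, so no decomposition can have width below 3. Hence tw(G) = 3 exactly.

Treewidth 3.
One optimal decomposition is:
Bags: B1 = {1, 2, 3, 4}
Tree: (single bag)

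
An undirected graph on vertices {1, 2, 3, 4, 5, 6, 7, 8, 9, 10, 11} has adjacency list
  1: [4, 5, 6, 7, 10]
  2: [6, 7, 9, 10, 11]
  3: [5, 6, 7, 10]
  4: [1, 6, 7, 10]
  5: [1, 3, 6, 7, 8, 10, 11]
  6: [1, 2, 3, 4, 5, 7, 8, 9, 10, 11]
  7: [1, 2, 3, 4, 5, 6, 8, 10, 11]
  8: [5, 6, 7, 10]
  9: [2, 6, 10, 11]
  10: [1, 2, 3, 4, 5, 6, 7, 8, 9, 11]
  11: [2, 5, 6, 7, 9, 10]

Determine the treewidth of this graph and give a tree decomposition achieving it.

Treewidth 4.
One such decomposition:
Bags: B1 = {5, 6, 7, 8, 10}  B2 = {5, 6, 7, 10, 11}  B3 = {1, 5, 6, 7, 10}  B4 = {2, 6, 7, 10, 11}  B5 = {3, 5, 6, 7, 10}  B6 = {2, 6, 9, 10, 11}  B7 = {1, 4, 6, 7, 10}
Tree: B1–B2, B1–B3, B2–B4, B3–B5, B4–B6, B3–B7

Every bag has size at most 5, so the width is 5 − 1 = 4 and tw(G) ≤ 4. For the lower bound, the 5 vertices {2, 6, 9, 10, 11} are pairwise adjacent, and any tree decomposition puts a clique entirely inside one bag — forcing width ≥ 4. The upper and lower bounds meet at 4, so that is the treewidth.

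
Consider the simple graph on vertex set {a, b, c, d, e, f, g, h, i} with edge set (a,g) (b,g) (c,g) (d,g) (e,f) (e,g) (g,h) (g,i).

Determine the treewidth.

A width-1 tree decomposition is:
Bags: B1 = {g, i}  B2 = {c, g}  B3 = {a, g}  B4 = {b, g}  B5 = {g, h}  B6 = {e, g}  B7 = {e, f}  B8 = {d, g}
Tree: B1–B2, B1–B3, B3–B4, B3–B5, B2–B6, B6–B7, B5–B8
Each bag holds 2 vertices, so the decomposition has width 1, which upper-bounds the treewidth. G has an edge, so its treewidth is at least 1. The upper and lower bounds meet at 1, so that is the treewidth.

1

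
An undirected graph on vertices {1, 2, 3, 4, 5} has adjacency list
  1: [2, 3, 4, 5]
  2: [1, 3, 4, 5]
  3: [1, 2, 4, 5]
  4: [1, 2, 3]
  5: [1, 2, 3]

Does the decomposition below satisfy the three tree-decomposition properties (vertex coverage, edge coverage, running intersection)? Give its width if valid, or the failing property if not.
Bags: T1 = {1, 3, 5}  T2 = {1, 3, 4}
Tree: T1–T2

A tree decomposition must satisfy three properties: every vertex lies in some bag; for every edge, both endpoints lie together in some bag; and for every vertex, the bags containing it form a connected subtree. Here vertex 2 appears in no bag, so the decomposition is invalid.

No — vertex 2 appears in no bag.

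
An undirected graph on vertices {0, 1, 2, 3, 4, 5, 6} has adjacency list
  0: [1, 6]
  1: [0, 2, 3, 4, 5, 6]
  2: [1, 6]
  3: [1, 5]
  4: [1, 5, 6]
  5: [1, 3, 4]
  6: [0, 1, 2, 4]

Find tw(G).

A width-2 tree decomposition is:
Bags: B1 = {1, 3, 5}  B2 = {1, 4, 5}  B3 = {1, 4, 6}  B4 = {0, 1, 6}  B5 = {1, 2, 6}
Tree: B1–B2, B2–B3, B3–B4, B3–B5
The largest bag has 3 vertices, giving width 2; this decomposition certifies tw(G) ≤ 2. On the other hand G contains the 3-clique {1, 3, 5}. A clique must lie in a single bag of any decomposition, so no decomposition can have width below 2. Combining the bounds, tw(G) = 2.

2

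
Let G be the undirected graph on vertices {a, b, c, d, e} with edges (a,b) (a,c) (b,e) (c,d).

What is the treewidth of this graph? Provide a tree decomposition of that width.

Each bag holds 2 vertices, so the decomposition has width 1, which upper-bounds the treewidth. Any graph with an edge has treewidth ≥ 1, and G has the edge b–a. Therefore the treewidth is 1.

Treewidth 1.
One such decomposition:
Bags: B1 = {a, b}  B2 = {a, c}  B3 = {c, d}  B4 = {b, e}
Tree: B1–B2, B2–B3, B1–B4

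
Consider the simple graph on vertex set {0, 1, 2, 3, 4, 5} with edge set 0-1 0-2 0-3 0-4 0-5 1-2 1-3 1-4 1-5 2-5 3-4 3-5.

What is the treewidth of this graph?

A width-3 tree decomposition is:
Bags: B1 = {0, 1, 3, 5}  B2 = {0, 1, 3, 4}  B3 = {0, 1, 2, 5}
Tree: B1–B2, B1–B3
Every bag has size at most 4, so the width is 4 − 1 = 3 and tw(G) ≤ 3. On the other hand G contains the 4-clique {0, 1, 2, 5}. A clique must lie in a single bag of any decomposition, so no decomposition can have width below 3. Combining the bounds, tw(G) = 3.

3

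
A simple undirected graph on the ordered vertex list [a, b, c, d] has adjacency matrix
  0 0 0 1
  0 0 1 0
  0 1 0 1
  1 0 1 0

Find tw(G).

1

A width-1 tree decomposition is:
Bags: B1 = {c, d}  B2 = {b, c}  B3 = {a, d}
Tree: B1–B2, B1–B3
Every bag has size at most 2, so the width is 2 − 1 = 1 and tw(G) ≤ 1. G has an edge, so its treewidth is at least 1. Hence tw(G) = 1 exactly.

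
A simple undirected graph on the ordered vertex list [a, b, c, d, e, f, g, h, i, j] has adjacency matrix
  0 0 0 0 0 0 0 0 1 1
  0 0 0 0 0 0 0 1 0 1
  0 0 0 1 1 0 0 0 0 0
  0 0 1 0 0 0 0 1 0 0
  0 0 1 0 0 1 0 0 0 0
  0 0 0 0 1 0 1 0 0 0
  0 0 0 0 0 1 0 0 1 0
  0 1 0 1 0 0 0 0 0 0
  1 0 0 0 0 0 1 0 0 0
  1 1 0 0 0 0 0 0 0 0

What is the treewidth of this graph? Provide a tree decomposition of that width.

Every bag has size at most 3, so the width is 3 − 1 = 2 and tw(G) ≤ 2. Since i–a–j–b–h–d–c–e–f–g–i is a cycle in G, G is not acyclic. Forests are exactly the graphs of treewidth ≤ 1, so tw(G) ≥ 2. The upper and lower bounds meet at 2, so that is the treewidth.

Treewidth 2.
Bags: B1 = {a, i, j}  B2 = {b, i, j}  B3 = {b, h, i}  B4 = {d, h, i}  B5 = {c, d, i}  B6 = {c, e, i}  B7 = {e, f, i}  B8 = {f, g, i}
Tree: B1–B2, B2–B3, B3–B4, B4–B5, B5–B6, B6–B7, B7–B8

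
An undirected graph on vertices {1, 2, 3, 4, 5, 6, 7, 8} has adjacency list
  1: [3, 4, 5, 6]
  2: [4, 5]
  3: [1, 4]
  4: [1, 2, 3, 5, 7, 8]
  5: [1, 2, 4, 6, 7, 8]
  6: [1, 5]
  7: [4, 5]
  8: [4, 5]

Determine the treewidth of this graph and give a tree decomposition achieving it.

The largest bag has 3 vertices, giving width 2; this decomposition certifies tw(G) ≤ 2. Conversely, {1, 3, 4} is a clique of size 3, and the vertices of any clique must share a bag in every tree decomposition; so some bag has ≥ 3 vertices and tw(G) ≥ 2. Therefore the treewidth is 2.

Treewidth 2.
One such decomposition:
Bags: B1 = {1, 5, 6}  B2 = {1, 4, 5}  B3 = {1, 3, 4}  B4 = {4, 5, 8}  B5 = {2, 4, 5}  B6 = {4, 5, 7}
Tree: B1–B2, B2–B3, B2–B4, B2–B5, B2–B6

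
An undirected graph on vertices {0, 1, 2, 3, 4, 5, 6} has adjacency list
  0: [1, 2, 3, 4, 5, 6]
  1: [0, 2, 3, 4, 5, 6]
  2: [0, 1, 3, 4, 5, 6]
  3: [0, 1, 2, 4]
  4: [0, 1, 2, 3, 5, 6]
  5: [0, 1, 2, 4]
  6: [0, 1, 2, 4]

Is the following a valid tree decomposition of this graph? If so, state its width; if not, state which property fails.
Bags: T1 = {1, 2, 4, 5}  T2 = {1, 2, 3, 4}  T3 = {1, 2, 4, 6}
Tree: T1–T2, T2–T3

No — vertex 0 appears in no bag.

A tree decomposition must satisfy three properties: every vertex lies in some bag; for every edge, both endpoints lie together in some bag; and for every vertex, the bags containing it form a connected subtree. Here vertex 0 appears in no bag, so the decomposition is invalid.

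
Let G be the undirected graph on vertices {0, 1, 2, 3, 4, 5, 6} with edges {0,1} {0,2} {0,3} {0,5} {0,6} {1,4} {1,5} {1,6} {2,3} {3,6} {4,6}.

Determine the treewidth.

2

A width-2 tree decomposition is:
Bags: B1 = {0, 2, 3}  B2 = {0, 3, 6}  B3 = {0, 1, 6}  B4 = {1, 4, 6}  B5 = {0, 1, 5}
Tree: B1–B2, B2–B3, B3–B4, B3–B5
The largest bag has 3 vertices, giving width 2; this decomposition certifies tw(G) ≤ 2. Conversely, {0, 1, 5} is a clique of size 3, and the vertices of any clique must share a bag in every tree decomposition; so some bag has ≥ 3 vertices and tw(G) ≥ 2. Therefore the treewidth is 2.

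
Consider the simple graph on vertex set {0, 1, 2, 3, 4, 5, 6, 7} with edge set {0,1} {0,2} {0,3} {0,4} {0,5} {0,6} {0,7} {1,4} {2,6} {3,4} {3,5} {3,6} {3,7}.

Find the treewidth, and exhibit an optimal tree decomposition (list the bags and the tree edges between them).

Treewidth 2.
One such decomposition:
Bags: B1 = {0, 3, 5}  B2 = {0, 3, 6}  B3 = {0, 3, 4}  B4 = {0, 3, 7}  B5 = {0, 2, 6}  B6 = {0, 1, 4}
Tree: B1–B2, B2–B3, B2–B4, B2–B5, B3–B6

Every bag has size at most 3, so the width is 3 − 1 = 2 and tw(G) ≤ 2. Conversely, {0, 1, 4} is a clique of size 3, and the vertices of any clique must share a bag in every tree decomposition; so some bag has ≥ 3 vertices and tw(G) ≥ 2. The upper and lower bounds meet at 2, so that is the treewidth.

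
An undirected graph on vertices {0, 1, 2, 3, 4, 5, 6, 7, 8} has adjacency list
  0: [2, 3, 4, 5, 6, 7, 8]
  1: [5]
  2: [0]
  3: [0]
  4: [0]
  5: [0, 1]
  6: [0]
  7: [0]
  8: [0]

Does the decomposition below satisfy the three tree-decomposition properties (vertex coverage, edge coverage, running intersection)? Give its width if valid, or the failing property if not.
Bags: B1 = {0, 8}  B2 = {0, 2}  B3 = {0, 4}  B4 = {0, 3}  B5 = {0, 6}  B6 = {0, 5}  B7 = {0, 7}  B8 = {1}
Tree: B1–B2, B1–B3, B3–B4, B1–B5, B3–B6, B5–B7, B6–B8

No — edge (5,1) lies in no bag.

A tree decomposition must satisfy three properties: every vertex lies in some bag; for every edge, both endpoints lie together in some bag; and for every vertex, the bags containing it form a connected subtree. Here edge (5,1) lies in no bag, so the decomposition is invalid.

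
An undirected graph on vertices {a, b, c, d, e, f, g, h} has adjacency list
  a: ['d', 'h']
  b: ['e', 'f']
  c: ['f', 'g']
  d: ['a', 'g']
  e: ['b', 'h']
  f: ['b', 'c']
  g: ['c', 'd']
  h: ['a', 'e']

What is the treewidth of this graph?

2

A width-2 tree decomposition is:
Bags: B1 = {a, d, h}  B2 = {d, g, h}  B3 = {c, g, h}  B4 = {c, f, h}  B5 = {b, f, h}  B6 = {b, e, h}
Tree: B1–B2, B2–B3, B3–B4, B4–B5, B5–B6
The largest bag has 3 vertices, giving width 2; this decomposition certifies tw(G) ≤ 2. For the lower bound, G contains the cycle h–a–d–g–c–f–b–e–h, so G is not a forest; only forests have treewidth ≤ 1, hence tw(G) ≥ 2. Hence tw(G) = 2 exactly.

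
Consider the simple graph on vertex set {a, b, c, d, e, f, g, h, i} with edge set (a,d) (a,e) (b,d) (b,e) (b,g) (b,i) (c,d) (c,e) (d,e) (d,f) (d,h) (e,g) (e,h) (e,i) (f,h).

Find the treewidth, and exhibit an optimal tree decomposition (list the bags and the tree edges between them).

Every bag has size at most 3, so the width is 3 − 1 = 2 and tw(G) ≤ 2. On the other hand G contains the 3-clique {d, e, h}. A clique must lie in a single bag of any decomposition, so no decomposition can have width below 2. Hence tw(G) = 2 exactly.

Treewidth 2.
One such decomposition:
Bags: B1 = {d, e, h}  B2 = {b, d, e}  B3 = {b, e, g}  B4 = {d, f, h}  B5 = {b, e, i}  B6 = {c, d, e}  B7 = {a, d, e}
Tree: B1–B2, B2–B3, B1–B4, B2–B5, B2–B6, B6–B7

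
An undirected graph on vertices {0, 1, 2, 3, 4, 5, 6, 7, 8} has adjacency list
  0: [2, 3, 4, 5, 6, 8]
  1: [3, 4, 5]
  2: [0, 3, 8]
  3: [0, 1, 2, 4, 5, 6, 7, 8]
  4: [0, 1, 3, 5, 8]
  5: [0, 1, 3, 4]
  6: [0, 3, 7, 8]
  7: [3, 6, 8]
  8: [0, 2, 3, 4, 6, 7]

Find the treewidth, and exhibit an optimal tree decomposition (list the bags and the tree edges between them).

Treewidth 3.
One such decomposition:
Bags: B1 = {0, 3, 6, 8}  B2 = {0, 2, 3, 8}  B3 = {0, 3, 4, 8}  B4 = {0, 3, 4, 5}  B5 = {1, 3, 4, 5}  B6 = {3, 6, 7, 8}
Tree: B1–B2, B2–B3, B3–B4, B4–B5, B1–B6

The largest bag has 4 vertices, giving width 3; this decomposition certifies tw(G) ≤ 3. On the other hand G contains the 4-clique {0, 2, 3, 8}. A clique must lie in a single bag of any decomposition, so no decomposition can have width below 3. Hence tw(G) = 3 exactly.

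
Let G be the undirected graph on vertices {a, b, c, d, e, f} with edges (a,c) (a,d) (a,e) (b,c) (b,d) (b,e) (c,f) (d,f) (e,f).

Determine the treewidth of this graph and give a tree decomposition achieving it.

Each bag holds 4 vertices, so the decomposition has width 3, which upper-bounds the treewidth. For the lower bound: the 4 vertex sets {a,d}, {e,f}, {c}, {b} are disjoint, each induces a connected subgraph, and every pair is joined by at least one edge of G. Contracting each set to a single vertex therefore yields K_{4} as a minor, and since treewidth is minor-monotone, tw(G) ≥ tw(K_{4}) = 3. Combining the bounds, tw(G) = 3.

Treewidth 3.
One such decomposition:
Bags: B1 = {a, c, d, e}  B2 = {c, d, e, f}  B3 = {b, c, d, e}
Tree: B1–B2, B2–B3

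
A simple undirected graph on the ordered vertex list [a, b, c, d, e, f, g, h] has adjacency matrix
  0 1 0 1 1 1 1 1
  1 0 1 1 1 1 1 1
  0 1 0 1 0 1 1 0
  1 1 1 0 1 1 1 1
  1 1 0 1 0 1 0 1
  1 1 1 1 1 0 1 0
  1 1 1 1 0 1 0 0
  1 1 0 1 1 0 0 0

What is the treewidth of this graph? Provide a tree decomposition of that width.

Every bag has size at most 5, so the width is 5 − 1 = 4 and tw(G) ≤ 4. For the lower bound, the 5 vertices {a, b, d, e, h} are pairwise adjacent, and any tree decomposition puts a clique entirely inside one bag — forcing width ≥ 4. Hence tw(G) = 4 exactly.

Treewidth 4.
One optimal decomposition is:
Bags: B1 = {a, b, d, e, f}  B2 = {a, b, d, f, g}  B3 = {a, b, d, e, h}  B4 = {b, c, d, f, g}
Tree: B1–B2, B1–B3, B2–B4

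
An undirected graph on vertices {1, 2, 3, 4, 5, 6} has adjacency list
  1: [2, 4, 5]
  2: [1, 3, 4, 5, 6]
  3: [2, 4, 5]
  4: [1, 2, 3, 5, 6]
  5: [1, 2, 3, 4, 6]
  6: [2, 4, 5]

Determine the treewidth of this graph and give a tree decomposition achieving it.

The largest bag has 4 vertices, giving width 3; this decomposition certifies tw(G) ≤ 3. On the other hand G contains the 4-clique {1, 2, 4, 5}. A clique must lie in a single bag of any decomposition, so no decomposition can have width below 3. Therefore the treewidth is 3.

Treewidth 3.
One such decomposition:
Bags: B1 = {2, 4, 5, 6}  B2 = {1, 2, 4, 5}  B3 = {2, 3, 4, 5}
Tree: B1–B2, B1–B3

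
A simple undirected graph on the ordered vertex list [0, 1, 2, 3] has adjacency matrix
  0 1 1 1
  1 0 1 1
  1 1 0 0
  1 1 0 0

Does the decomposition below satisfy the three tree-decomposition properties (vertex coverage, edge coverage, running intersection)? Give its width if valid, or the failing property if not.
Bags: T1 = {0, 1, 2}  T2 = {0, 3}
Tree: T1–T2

No — edge (1,3) lies in no bag.

A tree decomposition must satisfy three properties: every vertex lies in some bag; for every edge, both endpoints lie together in some bag; and for every vertex, the bags containing it form a connected subtree. Here edge (1,3) lies in no bag, so the decomposition is invalid.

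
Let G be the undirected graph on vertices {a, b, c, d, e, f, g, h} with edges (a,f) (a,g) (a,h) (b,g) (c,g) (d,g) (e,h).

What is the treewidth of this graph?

1

A width-1 tree decomposition is:
Bags: B1 = {d, g}  B2 = {c, g}  B3 = {a, g}  B4 = {a, h}  B5 = {e, h}  B6 = {b, g}  B7 = {a, f}
Tree: B1–B2, B1–B3, B3–B4, B4–B5, B3–B6, B4–B7
The largest bag has 2 vertices, giving width 1; this decomposition certifies tw(G) ≤ 1. G has an edge, so its treewidth is at least 1. Hence tw(G) = 1 exactly.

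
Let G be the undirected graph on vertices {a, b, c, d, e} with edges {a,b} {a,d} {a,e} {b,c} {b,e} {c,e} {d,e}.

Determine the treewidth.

2

A width-2 tree decomposition is:
Bags: B1 = {a, b, e}  B2 = {b, c, e}  B3 = {a, d, e}
Tree: B1–B2, B1–B3
The largest bag has 3 vertices, giving width 2; this decomposition certifies tw(G) ≤ 2. On the other hand G contains the 3-clique {b, c, e}. A clique must lie in a single bag of any decomposition, so no decomposition can have width below 2. Combining the bounds, tw(G) = 2.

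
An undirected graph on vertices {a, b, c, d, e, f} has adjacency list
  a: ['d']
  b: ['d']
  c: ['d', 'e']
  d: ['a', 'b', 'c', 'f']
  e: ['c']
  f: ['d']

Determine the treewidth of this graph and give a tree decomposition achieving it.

Each bag holds 2 vertices, so the decomposition has width 1, which upper-bounds the treewidth. Since G has at least one edge (e.g. d–c), it is not an edgeless graph, so tw(G) ≥ 1. Hence tw(G) = 1 exactly.

Treewidth 1.
Bags: B1 = {c, d}  B2 = {a, d}  B3 = {c, e}  B4 = {d, f}  B5 = {b, d}
Tree: B1–B2, B1–B3, B2–B4, B1–B5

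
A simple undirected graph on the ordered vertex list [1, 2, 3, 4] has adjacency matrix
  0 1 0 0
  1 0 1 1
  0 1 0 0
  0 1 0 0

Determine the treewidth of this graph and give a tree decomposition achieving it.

The largest bag has 2 vertices, giving width 1; this decomposition certifies tw(G) ≤ 1. Since G has at least one edge (e.g. 1–2), it is not an edgeless graph, so tw(G) ≥ 1. The upper and lower bounds meet at 1, so that is the treewidth.

Treewidth 1.
Bags: B1 = {1, 2}  B2 = {2, 4}  B3 = {2, 3}
Tree: B1–B2, B1–B3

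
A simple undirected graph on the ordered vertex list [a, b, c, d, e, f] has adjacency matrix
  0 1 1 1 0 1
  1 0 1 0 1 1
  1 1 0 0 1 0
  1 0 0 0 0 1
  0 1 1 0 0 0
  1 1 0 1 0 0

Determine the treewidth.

A width-2 tree decomposition is:
Bags: B1 = {a, b, f}  B2 = {a, b, c}  B3 = {a, d, f}  B4 = {b, c, e}
Tree: B1–B2, B1–B3, B2–B4
Every bag has size at most 3, so the width is 3 − 1 = 2 and tw(G) ≤ 2. On the other hand G contains the 3-clique {b, c, e}. A clique must lie in a single bag of any decomposition, so no decomposition can have width below 2. Combining the bounds, tw(G) = 2.

2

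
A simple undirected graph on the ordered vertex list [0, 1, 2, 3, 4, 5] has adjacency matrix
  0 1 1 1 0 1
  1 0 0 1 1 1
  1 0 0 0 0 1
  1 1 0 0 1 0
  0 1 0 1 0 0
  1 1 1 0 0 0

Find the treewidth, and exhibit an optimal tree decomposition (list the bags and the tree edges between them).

Every bag has size at most 3, so the width is 3 − 1 = 2 and tw(G) ≤ 2. For the lower bound, the 3 vertices {0, 1, 3} are pairwise adjacent, and any tree decomposition puts a clique entirely inside one bag — forcing width ≥ 2. Therefore the treewidth is 2.

Treewidth 2.
Bags: B1 = {0, 1, 3}  B2 = {1, 3, 4}  B3 = {0, 1, 5}  B4 = {0, 2, 5}
Tree: B1–B2, B1–B3, B3–B4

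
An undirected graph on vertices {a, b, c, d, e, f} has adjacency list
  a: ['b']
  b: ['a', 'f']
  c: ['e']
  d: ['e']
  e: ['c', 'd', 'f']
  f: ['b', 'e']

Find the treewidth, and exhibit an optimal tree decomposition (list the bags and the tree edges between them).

Each bag holds 2 vertices, so the decomposition has width 1, which upper-bounds the treewidth. Any graph with an edge has treewidth ≥ 1, and G has the edge e–d. Combining the bounds, tw(G) = 1.

Treewidth 1.
One optimal decomposition is:
Bags: B1 = {d, e}  B2 = {c, e}  B3 = {e, f}  B4 = {b, f}  B5 = {a, b}
Tree: B1–B2, B2–B3, B3–B4, B4–B5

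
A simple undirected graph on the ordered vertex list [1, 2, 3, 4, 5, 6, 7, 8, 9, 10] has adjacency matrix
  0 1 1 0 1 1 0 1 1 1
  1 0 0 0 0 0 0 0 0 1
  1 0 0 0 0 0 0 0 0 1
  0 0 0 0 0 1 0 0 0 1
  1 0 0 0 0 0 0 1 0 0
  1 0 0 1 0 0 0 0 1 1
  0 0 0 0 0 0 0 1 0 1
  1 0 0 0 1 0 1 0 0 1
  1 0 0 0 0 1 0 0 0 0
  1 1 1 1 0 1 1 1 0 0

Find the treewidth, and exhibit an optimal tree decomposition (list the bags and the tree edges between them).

Treewidth 2.
One such decomposition:
Bags: B1 = {1, 3, 10}  B2 = {1, 6, 10}  B3 = {4, 6, 10}  B4 = {1, 8, 10}  B5 = {1, 2, 10}  B6 = {7, 8, 10}  B7 = {1, 6, 9}  B8 = {1, 5, 8}
Tree: B1–B2, B2–B3, B2–B4, B2–B5, B4–B6, B2–B7, B4–B8

Each bag holds 3 vertices, so the decomposition has width 2, which upper-bounds the treewidth. For the lower bound, the 3 vertices {1, 6, 9} are pairwise adjacent, and any tree decomposition puts a clique entirely inside one bag — forcing width ≥ 2. Therefore the treewidth is 2.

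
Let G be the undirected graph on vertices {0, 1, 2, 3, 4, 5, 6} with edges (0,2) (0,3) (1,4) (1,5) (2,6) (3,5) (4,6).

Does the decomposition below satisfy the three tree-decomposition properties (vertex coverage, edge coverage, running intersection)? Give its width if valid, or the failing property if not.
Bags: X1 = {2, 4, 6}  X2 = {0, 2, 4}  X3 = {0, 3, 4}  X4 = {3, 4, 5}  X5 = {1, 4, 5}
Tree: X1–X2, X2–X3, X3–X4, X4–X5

Yes; width 2.

Checking the three conditions: (i) the bags cover all of {0, 1, 2, 3, 4, 5, 6}; (ii) for each edge, some bag contains both endpoints; (iii) the bags containing any fixed vertex form a subtree. All hold, so the decomposition is valid with width 3 − 1 = 2.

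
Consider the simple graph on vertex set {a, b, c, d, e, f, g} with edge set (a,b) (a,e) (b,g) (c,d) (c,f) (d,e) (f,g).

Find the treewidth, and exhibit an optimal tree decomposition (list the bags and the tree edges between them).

Every bag has size at most 3, so the width is 3 − 1 = 2 and tw(G) ≤ 2. For the lower bound, G contains the cycle f–g–b–a–e–d–c–f, so G is not a forest; only forests have treewidth ≤ 1, hence tw(G) ≥ 2. Combining the bounds, tw(G) = 2.

Treewidth 2.
One optimal decomposition is:
Bags: B1 = {b, f, g}  B2 = {a, b, f}  B3 = {a, e, f}  B4 = {d, e, f}  B5 = {c, d, f}
Tree: B1–B2, B2–B3, B3–B4, B4–B5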